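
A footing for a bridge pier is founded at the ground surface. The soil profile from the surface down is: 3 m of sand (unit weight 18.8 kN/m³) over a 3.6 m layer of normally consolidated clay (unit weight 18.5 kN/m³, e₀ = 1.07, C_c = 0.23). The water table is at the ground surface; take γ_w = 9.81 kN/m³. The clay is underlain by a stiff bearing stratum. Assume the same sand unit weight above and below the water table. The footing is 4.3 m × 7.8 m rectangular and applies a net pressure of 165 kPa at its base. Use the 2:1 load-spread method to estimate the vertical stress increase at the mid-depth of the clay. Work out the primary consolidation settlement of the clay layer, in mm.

S_c ≈ 132 mm

Mid-depth of clay below the ground surface: z = 3 + 3.6/2 = 4.8 m.
Total vertical stress at mid-clay: σ_v = 18.8×3 + 18.5×1.8 = 89.7 kPa.
Pore pressure: u = 9.81×(4.8 − 0) = 47.088 kPa.
Initial effective stress: σ'_0 = σ_v − u = 89.7 − 47.088 = 42.612 kPa.
Stress increase at mid-clay by the 2:1 spreading method:
Δσ = qBL/((B+z)(L+z)) = 165×4.3×7.8/((4.3+4.8)(7.8+4.8)) = 48.265 kPa
Final effective stress: σ'_f = σ'_0 + Δσ = 42.612 + 48.265 = 90.877 kPa.
Normally consolidated clay, so the full stress increment lies on the virgin compression line:
S_c = C_c·H/(1+e₀)·log₁₀(σ'_f/σ'_0) = 0.23×3.6/(1+1.07)×log₁₀(90.877/42.612)
    = 0.4 × 0.32892 = 0.1316 m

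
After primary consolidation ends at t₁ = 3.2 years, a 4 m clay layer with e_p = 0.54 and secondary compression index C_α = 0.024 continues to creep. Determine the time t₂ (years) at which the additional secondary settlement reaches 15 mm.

S_s = C_α·H/(1+e_p)·log₁₀(t₂/t₁) ⇒ log₁₀(t₂/t₁) = S_s·(1+e_p)/(C_α·H).
log₁₀(t₂/t₁) = 0.015 × (1+0.54) / (0.024×4) = 0.2406
t₂ = t₁ × 10^0.2406 = 3.2 × 1.74 = 5.569 years

t₂ ≈ 5.57 years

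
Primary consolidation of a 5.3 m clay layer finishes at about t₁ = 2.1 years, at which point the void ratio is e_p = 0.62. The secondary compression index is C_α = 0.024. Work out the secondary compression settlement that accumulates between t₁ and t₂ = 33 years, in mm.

S_s ≈ 93.9 mm

Secondary compression: S_s = C_α·H/(1+e_p)·log₁₀(t₂/t₁)
S_s = 0.024×5.3/(1+0.62)×log₁₀(33/2.1)
    = 0.07852 × 1.196 = 0.09393 m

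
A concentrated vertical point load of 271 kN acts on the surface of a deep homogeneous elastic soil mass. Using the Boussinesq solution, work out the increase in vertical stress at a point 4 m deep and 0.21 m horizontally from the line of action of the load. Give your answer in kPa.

Δσ_z ≈ 8.03 kPa

Boussinesq vertical stress below a point load on an elastic half-space:
Δσ_z = 3P/(2πz²) · [1 + (r/z)²]^(−5/2)
r/z = 0.21/4 = 0.0525; [1+(r/z)²]^(−5/2) = 0.99314.
Δσ_z = 3×271/(2π×4²) × 0.99314 = 8.0871 × 0.99314 = 8.032 kPa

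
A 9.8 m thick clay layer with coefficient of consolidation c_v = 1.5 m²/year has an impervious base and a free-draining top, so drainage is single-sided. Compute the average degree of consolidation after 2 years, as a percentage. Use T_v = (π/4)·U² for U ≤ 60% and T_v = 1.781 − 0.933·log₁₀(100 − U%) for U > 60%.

U ≈ 19.9 %

Drainage path length: H_d = H = 9.8 m (single drainage).
T_v = c_v·t/H_d² = 1.5×2/9.8² = 0.031237.
T_v = 0.031237 corresponds to the U ≤ 60% branch:
U = √(4T_v/π) = 0.1994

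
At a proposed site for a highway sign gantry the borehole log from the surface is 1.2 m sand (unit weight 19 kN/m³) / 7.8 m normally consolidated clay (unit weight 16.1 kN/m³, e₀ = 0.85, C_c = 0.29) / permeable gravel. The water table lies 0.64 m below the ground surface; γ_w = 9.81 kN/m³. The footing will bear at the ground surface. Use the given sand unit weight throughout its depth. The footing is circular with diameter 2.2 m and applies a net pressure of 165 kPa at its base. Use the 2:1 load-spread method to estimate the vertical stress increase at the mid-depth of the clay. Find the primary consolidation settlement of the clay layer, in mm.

Mid-depth of clay below the ground surface: z = 1.2 + 7.8/2 = 5.1 m.
Total vertical stress at mid-clay: σ_v = 19×1.2 + 16.1×3.9 = 85.59 kPa.
Pore pressure: u = 9.81×(5.1 − 0.64) = 43.753 kPa.
Initial effective stress: σ'_0 = σ_v − u = 85.59 − 43.753 = 41.837 kPa.
Stress increase at mid-clay by the 2:1 spreading method:
Δσ ≈ qD²/(D+z)² = 165×2.2²/(2.2+5.1)² = 14.986 kPa
Final effective stress: σ'_f = σ'_0 + Δσ = 41.837 + 14.986 = 56.823 kPa.
Normally consolidated clay, so the full stress increment lies on the virgin compression line:
S_c = C_c·H/(1+e₀)·log₁₀(σ'_f/σ'_0) = 0.29×7.8/(1+0.85)×log₁₀(56.823/41.837)
    = 1.2227 × 0.13296 = 0.1626 m

S_c ≈ 163 mm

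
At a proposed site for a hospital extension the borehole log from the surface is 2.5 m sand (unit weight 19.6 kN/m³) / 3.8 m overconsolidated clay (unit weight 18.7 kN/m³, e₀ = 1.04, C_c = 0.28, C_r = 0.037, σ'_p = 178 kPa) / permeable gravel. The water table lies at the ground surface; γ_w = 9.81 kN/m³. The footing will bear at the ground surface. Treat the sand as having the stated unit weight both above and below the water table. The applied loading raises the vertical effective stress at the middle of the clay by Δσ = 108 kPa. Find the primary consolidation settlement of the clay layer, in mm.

S_c ≈ 38.4 mm

Mid-depth of clay below the ground surface: z = 2.5 + 3.8/2 = 4.4 m.
Total vertical stress at mid-clay: σ_v = 19.6×2.5 + 18.7×1.9 = 84.53 kPa.
Pore pressure: u = 9.81×(4.4 − 0) = 43.164 kPa.
Initial effective stress: σ'_0 = σ_v − u = 84.53 − 43.164 = 41.366 kPa.
Final effective stress: σ'_f = 41.366 + 108 = 149.37 kPa.
σ'_f = 149.37 ≤ σ'_p = 178 kPa, so the clay remains overconsolidated and only the recompression index applies:
S_c = C_r·H/(1+e₀)·log₁₀(σ'_f/σ'_0) = 0.037×3.8/2.04×log₁₀(149.37/41.366)
    = 0.06892 × 0.55762 = 0.03843 m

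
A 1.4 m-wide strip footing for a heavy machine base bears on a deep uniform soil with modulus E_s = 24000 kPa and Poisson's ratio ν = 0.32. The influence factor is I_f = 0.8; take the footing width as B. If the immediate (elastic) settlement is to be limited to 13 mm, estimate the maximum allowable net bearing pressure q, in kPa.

q ≈ 310 kPa

S_e = q·B·(1−ν²)/E_s · I_f  ⇒  q = S_e·E_s / (B·(1−ν²)·I_f).
q = 0.013 × 24000 / (1.4 × 0.8976 × 0.8) = 310.4 kPa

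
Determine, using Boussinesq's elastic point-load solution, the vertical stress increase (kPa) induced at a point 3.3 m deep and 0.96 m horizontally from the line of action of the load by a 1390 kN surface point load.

Δσ_z ≈ 49.7 kPa

Boussinesq vertical stress below a point load on an elastic half-space:
Δσ_z = 3P/(2πz²) · [1 + (r/z)²]^(−5/2)
r/z = 0.96/3.3 = 0.29091; [1+(r/z)²]^(−5/2) = 0.8162.
Δσ_z = 3×1390/(2π×3.3²) × 0.8162 = 60.944 × 0.8162 = 49.74 kPa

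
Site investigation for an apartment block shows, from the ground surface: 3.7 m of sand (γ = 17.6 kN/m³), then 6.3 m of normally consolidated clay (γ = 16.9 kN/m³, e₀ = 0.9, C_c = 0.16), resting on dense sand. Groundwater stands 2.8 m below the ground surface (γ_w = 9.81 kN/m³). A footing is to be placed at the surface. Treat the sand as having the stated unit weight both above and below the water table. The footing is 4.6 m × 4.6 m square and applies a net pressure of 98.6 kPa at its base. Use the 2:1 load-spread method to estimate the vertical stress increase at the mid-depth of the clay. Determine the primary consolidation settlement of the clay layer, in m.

Mid-depth of clay below the ground surface: z = 3.7 + 6.3/2 = 6.85 m.
Total vertical stress at mid-clay: σ_v = 17.6×3.7 + 16.9×3.15 = 118.35 kPa.
Pore pressure: u = 9.81×(6.85 − 2.8) = 39.73 kPa.
Initial effective stress: σ'_0 = σ_v − u = 118.35 − 39.73 = 78.62 kPa.
Stress increase at mid-clay by the 2:1 spreading method:
Δσ = qBL/((B+z)(L+z)) = 98.6×4.6×4.6/((4.6+6.85)(4.6+6.85)) = 15.914 kPa
Final effective stress: σ'_f = σ'_0 + Δσ = 78.62 + 15.914 = 94.534 kPa.
Normally consolidated clay, so the full stress increment lies on the virgin compression line:
S_c = C_c·H/(1+e₀)·log₁₀(σ'_f/σ'_0) = 0.16×6.3/(1+0.9)×log₁₀(94.534/78.62)
    = 0.53053 × 0.080055 = 0.04247 m

S_c ≈ 0.0425 m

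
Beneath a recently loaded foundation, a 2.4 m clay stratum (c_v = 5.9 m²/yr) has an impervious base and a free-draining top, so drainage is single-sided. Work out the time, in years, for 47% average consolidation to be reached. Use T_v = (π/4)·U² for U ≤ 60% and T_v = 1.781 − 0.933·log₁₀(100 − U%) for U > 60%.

t ≈ 0.169 years

Drainage path length: H_d = H = 2.4 m (single drainage).
U ≤ 60%: T_v = (π/4)·U² = (π/4)×0.47² = 0.17349.
t = T_v·H_d²/c_v = 0.17349×2.4²/5.9 = 0.1694 years.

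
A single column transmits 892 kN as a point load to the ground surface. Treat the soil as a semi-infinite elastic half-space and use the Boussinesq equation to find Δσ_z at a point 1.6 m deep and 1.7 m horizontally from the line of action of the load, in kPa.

Boussinesq vertical stress below a point load on an elastic half-space:
Δσ_z = 3P/(2πz²) · [1 + (r/z)²]^(−5/2)
r/z = 1.7/1.6 = 1.0625; [1+(r/z)²]^(−5/2) = 0.15122.
Δσ_z = 3×892/(2π×1.6²) × 0.15122 = 166.37 × 0.15122 = 25.16 kPa

Δσ_z ≈ 25.2 kPa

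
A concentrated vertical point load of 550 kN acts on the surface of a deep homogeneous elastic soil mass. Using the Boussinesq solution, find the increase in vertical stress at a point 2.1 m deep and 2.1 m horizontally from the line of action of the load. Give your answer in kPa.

Δσ_z ≈ 10.5 kPa

Boussinesq vertical stress below a point load on an elastic half-space:
Δσ_z = 3P/(2πz²) · [1 + (r/z)²]^(−5/2)
r/z = 2.1/2.1 = 1; [1+(r/z)²]^(−5/2) = 0.17678.
Δσ_z = 3×550/(2π×2.1²) × 0.17678 = 59.548 × 0.17678 = 10.53 kPa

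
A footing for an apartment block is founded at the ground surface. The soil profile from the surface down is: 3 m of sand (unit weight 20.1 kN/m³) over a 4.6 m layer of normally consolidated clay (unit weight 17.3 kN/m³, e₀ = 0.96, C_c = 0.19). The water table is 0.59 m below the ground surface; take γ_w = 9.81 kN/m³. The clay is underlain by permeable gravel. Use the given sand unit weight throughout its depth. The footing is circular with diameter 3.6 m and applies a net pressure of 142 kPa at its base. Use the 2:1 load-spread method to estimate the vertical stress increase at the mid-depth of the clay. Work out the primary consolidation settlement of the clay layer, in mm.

S_c ≈ 69.4 mm

Mid-depth of clay below the ground surface: z = 3 + 4.6/2 = 5.3 m.
Total vertical stress at mid-clay: σ_v = 20.1×3 + 17.3×2.3 = 100.09 kPa.
Pore pressure: u = 9.81×(5.3 − 0.59) = 46.205 kPa.
Initial effective stress: σ'_0 = σ_v − u = 100.09 − 46.205 = 53.885 kPa.
Stress increase at mid-clay by the 2:1 spreading method:
Δσ ≈ qD²/(D+z)² = 142×3.6²/(3.6+5.3)² = 23.233 kPa
Final effective stress: σ'_f = σ'_0 + Δσ = 53.885 + 23.233 = 77.118 kPa.
Normally consolidated clay, so the full stress increment lies on the virgin compression line:
S_c = C_c·H/(1+e₀)·log₁₀(σ'_f/σ'_0) = 0.19×4.6/(1+0.96)×log₁₀(77.118/53.885)
    = 0.44592 × 0.15569 = 0.06943 m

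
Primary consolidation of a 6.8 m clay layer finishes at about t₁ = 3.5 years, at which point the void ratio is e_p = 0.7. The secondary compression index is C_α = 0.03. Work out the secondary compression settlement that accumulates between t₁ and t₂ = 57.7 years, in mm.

Secondary compression: S_s = C_α·H/(1+e_p)·log₁₀(t₂/t₁)
S_s = 0.03×6.8/(1+0.7)×log₁₀(57.7/3.5)
    = 0.12 × 1.217 = 0.1461 m

S_s ≈ 146 mm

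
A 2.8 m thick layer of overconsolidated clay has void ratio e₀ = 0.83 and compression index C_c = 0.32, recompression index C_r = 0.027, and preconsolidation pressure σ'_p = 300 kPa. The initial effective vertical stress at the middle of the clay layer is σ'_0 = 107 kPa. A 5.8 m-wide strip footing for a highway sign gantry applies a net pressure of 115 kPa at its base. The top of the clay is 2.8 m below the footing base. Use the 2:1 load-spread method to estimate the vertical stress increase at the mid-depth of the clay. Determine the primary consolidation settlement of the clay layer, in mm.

S_c ≈ 8.69 mm

Mid-depth of clay below the footing base: z = 2.8 + 2.8/2 = 4.2 m.
Stress increase at mid-clay by the 2:1 spreading method:
Δσ = qB/(B+z) = 115×5.8/(5.8+4.2) = 66.7 kPa
Final effective stress: σ'_f = 107 + 66.7 = 173.7 kPa.
σ'_f = 173.7 ≤ σ'_p = 300 kPa, so the clay remains overconsolidated and only the recompression index applies:
S_c = C_r·H/(1+e₀)·log₁₀(σ'_f/σ'_0) = 0.027×2.8/1.83×log₁₀(173.7/107)
    = 0.041313 × 0.21042 = 0.008693 m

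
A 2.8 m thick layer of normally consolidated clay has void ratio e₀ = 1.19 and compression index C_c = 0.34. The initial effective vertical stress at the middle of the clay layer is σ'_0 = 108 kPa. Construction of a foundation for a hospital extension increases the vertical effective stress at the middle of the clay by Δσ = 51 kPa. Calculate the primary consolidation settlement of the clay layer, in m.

Final effective stress: σ'_f = σ'_0 + Δσ = 108 + 51 = 159 kPa.
Normally consolidated clay, so the full stress increment lies on the virgin compression line:
S_c = C_c·H/(1+e₀)·log₁₀(σ'_f/σ'_0) = 0.34×2.8/(1+1.19)×log₁₀(159/108)
    = 0.4347 × 0.16797 = 0.07302 m

S_c ≈ 0.073 m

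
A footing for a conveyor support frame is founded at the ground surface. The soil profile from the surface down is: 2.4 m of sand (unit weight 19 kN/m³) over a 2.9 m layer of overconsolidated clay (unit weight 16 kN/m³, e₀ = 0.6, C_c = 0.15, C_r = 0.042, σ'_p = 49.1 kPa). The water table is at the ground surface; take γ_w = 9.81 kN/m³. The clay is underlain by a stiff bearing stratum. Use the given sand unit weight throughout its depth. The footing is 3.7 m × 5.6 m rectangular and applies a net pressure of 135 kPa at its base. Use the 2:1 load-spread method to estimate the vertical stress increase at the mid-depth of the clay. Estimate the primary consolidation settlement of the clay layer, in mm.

Mid-depth of clay below the ground surface: z = 2.4 + 2.9/2 = 3.85 m.
Total vertical stress at mid-clay: σ_v = 19×2.4 + 16×1.45 = 68.8 kPa.
Pore pressure: u = 9.81×(3.85 − 0) = 37.769 kPa.
Initial effective stress: σ'_0 = σ_v − u = 68.8 − 37.769 = 31.031 kPa.
Stress increase at mid-clay by the 2:1 spreading method:
Δσ = qBL/((B+z)(L+z)) = 135×3.7×5.6/((3.7+3.85)(5.6+3.85)) = 39.205 kPa
Final effective stress: σ'_f = 31.031 + 39.205 = 70.236 kPa.
σ'_f = 70.236 > σ'_p = 49.1 kPa, so the stress path crosses the preconsolidation pressure — recompression up to σ'_p, then virgin compression beyond:
S_c = H/(1+e₀)·[C_r·log₁₀(σ'_p/σ'_0) + C_c·log₁₀(σ'_f/σ'_p)]
    = 2.9/1.6 × [0.042×log₁₀(49.1/31.031) + 0.15×log₁₀(70.236/49.1)]
    = 1.8125 × [0.00837 + 0.023322] = 0.05744 m

S_c ≈ 57.4 mm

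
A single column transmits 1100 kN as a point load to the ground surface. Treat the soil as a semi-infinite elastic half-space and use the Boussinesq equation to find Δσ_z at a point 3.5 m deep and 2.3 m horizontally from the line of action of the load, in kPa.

Δσ_z ≈ 17.5 kPa

Boussinesq vertical stress below a point load on an elastic half-space:
Δσ_z = 3P/(2πz²) · [1 + (r/z)²]^(−5/2)
r/z = 2.3/3.5 = 0.65714; [1+(r/z)²]^(−5/2) = 0.40763.
Δσ_z = 3×1100/(2π×3.5²) × 0.40763 = 42.874 × 0.40763 = 17.48 kPa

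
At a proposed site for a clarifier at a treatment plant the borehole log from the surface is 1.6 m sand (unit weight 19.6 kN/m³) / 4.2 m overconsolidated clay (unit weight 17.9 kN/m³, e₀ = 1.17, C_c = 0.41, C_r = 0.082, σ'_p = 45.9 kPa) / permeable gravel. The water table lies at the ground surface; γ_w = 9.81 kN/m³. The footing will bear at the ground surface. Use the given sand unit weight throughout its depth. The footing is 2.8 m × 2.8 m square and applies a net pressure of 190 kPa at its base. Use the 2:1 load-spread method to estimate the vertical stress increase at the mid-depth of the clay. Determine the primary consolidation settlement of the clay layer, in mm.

S_c ≈ 158 mm

Mid-depth of clay below the ground surface: z = 1.6 + 4.2/2 = 3.7 m.
Total vertical stress at mid-clay: σ_v = 19.6×1.6 + 17.9×2.1 = 68.95 kPa.
Pore pressure: u = 9.81×(3.7 − 0) = 36.297 kPa.
Initial effective stress: σ'_0 = σ_v − u = 68.95 − 36.297 = 32.653 kPa.
Stress increase at mid-clay by the 2:1 spreading method:
Δσ = qBL/((B+z)(L+z)) = 190×2.8×2.8/((2.8+3.7)(2.8+3.7)) = 35.257 kPa
Final effective stress: σ'_f = 32.653 + 35.257 = 67.91 kPa.
σ'_f = 67.91 > σ'_p = 45.9 kPa, so the stress path crosses the preconsolidation pressure — recompression up to σ'_p, then virgin compression beyond:
S_c = H/(1+e₀)·[C_r·log₁₀(σ'_p/σ'_0) + C_c·log₁₀(σ'_f/σ'_p)]
    = 4.2/2.17 × [0.082×log₁₀(45.9/32.653) + 0.41×log₁₀(67.91/45.9)]
    = 1.9355 × [0.012127 + 0.06975] = 0.1585 m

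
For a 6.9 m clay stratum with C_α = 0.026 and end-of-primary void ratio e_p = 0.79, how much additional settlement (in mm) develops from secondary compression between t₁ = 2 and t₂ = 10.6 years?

S_s ≈ 72.6 mm

Secondary compression: S_s = C_α·H/(1+e_p)·log₁₀(t₂/t₁)
S_s = 0.026×6.9/(1+0.79)×log₁₀(10.6/2)
    = 0.1002 × 0.7243 = 0.07259 m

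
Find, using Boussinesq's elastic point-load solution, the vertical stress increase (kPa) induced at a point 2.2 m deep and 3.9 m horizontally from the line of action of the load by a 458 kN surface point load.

Δσ_z ≈ 1.29 kPa

Boussinesq vertical stress below a point load on an elastic half-space:
Δσ_z = 3P/(2πz²) · [1 + (r/z)²]^(−5/2)
r/z = 3.9/2.2 = 1.7727; [1+(r/z)²]^(−5/2) = 0.02863.
Δσ_z = 3×458/(2π×2.2²) × 0.02863 = 45.182 × 0.02863 = 1.294 kPa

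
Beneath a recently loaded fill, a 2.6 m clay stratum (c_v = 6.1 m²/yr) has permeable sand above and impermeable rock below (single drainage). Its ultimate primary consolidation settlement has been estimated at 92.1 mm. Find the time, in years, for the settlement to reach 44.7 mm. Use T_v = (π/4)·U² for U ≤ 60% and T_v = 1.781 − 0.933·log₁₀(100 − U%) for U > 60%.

Drainage path length: H_d = H = 2.6 m (single drainage).
U = S(t)/S_ult = 44.7/92.1 = 0.4853.
U ≤ 60%: T_v = (π/4)·U² = (π/4)×0.48534² = 0.18501.
t = T_v·H_d²/c_v = 0.18501×2.6²/6.1 = 0.205 years.

t ≈ 0.205 years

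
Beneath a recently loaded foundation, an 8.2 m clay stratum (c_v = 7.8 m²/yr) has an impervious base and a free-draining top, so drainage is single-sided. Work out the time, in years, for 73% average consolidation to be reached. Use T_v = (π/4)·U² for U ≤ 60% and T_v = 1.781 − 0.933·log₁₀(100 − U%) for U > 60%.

Drainage path length: H_d = H = 8.2 m (single drainage).
U > 60%: T_v = 1.781 − 0.933·log₁₀(100 − 73) = 0.44554.
t = T_v·H_d²/c_v = 0.44554×8.2²/7.8 = 3.841 years.

t ≈ 3.84 years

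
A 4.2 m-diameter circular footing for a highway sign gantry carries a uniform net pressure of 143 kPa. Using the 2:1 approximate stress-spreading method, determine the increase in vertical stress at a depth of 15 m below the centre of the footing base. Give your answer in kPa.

Δσ_z ≈ 6.84 kPa

By the 2:1 method the load spreads at 1 horizontal : 2 vertical, so at depth z the loaded area has grown by z in each plan dimension:
Δσ ≈ qD²/(D+z)² = 143×4.2²/(4.2+15)² = 6.8428 kPa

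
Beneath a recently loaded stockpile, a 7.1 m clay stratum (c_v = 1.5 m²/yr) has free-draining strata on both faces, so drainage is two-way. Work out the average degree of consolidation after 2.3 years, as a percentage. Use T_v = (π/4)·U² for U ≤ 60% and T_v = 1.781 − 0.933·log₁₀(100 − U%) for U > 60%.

U ≈ 59 %

Drainage path length: H_d = H/2 = 3.55 m (double drainage).
T_v = c_v·t/H_d² = 1.5×2.3/3.55² = 0.27376.
T_v = 0.27376 corresponds to the U ≤ 60% branch:
U = √(4T_v/π) = 0.5904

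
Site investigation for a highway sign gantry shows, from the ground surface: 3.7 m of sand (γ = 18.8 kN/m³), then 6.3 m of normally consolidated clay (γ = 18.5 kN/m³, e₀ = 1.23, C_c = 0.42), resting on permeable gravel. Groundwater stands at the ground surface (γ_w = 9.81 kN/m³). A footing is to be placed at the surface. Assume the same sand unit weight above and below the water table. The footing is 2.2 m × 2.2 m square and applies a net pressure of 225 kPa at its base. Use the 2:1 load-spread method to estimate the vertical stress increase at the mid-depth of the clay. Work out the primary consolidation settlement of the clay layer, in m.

S_c ≈ 0.102 m

Mid-depth of clay below the ground surface: z = 3.7 + 6.3/2 = 6.85 m.
Total vertical stress at mid-clay: σ_v = 18.8×3.7 + 18.5×3.15 = 127.84 kPa.
Pore pressure: u = 9.81×(6.85 − 0) = 67.198 kPa.
Initial effective stress: σ'_0 = σ_v − u = 127.84 − 67.198 = 60.642 kPa.
Stress increase at mid-clay by the 2:1 spreading method:
Δσ = qBL/((B+z)(L+z)) = 225×2.2×2.2/((2.2+6.85)(2.2+6.85)) = 13.296 kPa
Final effective stress: σ'_f = σ'_0 + Δσ = 60.642 + 13.296 = 73.938 kPa.
Normally consolidated clay, so the full stress increment lies on the virgin compression line:
S_c = C_c·H/(1+e₀)·log₁₀(σ'_f/σ'_0) = 0.42×6.3/(1+1.23)×log₁₀(73.938/60.642)
    = 1.1865 × 0.086094 = 0.1022 m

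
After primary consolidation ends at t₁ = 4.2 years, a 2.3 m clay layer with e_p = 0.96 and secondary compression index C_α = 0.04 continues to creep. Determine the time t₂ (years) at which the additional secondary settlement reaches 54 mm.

S_s = C_α·H/(1+e_p)·log₁₀(t₂/t₁) ⇒ log₁₀(t₂/t₁) = S_s·(1+e_p)/(C_α·H).
log₁₀(t₂/t₁) = 0.054 × (1+0.96) / (0.04×2.3) = 1.15
t₂ = t₁ × 10^1.15 = 4.2 × 14.14 = 59.39 years

t₂ ≈ 59.4 years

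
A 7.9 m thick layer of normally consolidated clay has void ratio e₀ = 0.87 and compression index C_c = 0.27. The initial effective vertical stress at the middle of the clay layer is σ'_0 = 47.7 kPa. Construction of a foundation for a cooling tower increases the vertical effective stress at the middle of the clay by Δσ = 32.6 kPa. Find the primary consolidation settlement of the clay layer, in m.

Final effective stress: σ'_f = σ'_0 + Δσ = 47.7 + 32.6 = 80.3 kPa.
Normally consolidated clay, so the full stress increment lies on the virgin compression line:
S_c = C_c·H/(1+e₀)·log₁₀(σ'_f/σ'_0) = 0.27×7.9/(1+0.87)×log₁₀(80.3/47.7)
    = 1.1406 × 0.2262 = 0.258 m

S_c ≈ 0.258 m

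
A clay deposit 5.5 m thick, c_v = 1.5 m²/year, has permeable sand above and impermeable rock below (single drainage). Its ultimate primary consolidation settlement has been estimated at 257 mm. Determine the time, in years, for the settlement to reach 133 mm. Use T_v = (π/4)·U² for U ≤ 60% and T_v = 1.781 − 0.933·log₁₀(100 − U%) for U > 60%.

t ≈ 4.24 years

Drainage path length: H_d = H = 5.5 m (single drainage).
U = S(t)/S_ult = 133/257 = 0.5175.
U ≤ 60%: T_v = (π/4)·U² = (π/4)×0.51751² = 0.21034.
t = T_v·H_d²/c_v = 0.21034×5.5²/1.5 = 4.242 years.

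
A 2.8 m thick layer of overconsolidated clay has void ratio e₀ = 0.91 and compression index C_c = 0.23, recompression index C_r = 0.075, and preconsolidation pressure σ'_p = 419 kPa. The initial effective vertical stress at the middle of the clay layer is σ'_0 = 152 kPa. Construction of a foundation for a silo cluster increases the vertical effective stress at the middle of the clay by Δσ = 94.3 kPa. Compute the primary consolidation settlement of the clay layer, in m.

Final effective stress: σ'_f = 152 + 94.3 = 246.3 kPa.
σ'_f = 246.3 ≤ σ'_p = 419 kPa, so the clay remains overconsolidated and only the recompression index applies:
S_c = C_r·H/(1+e₀)·log₁₀(σ'_f/σ'_0) = 0.075×2.8/1.91×log₁₀(246.3/152)
    = 0.10995 × 0.20962 = 0.02305 m

S_c ≈ 0.023 m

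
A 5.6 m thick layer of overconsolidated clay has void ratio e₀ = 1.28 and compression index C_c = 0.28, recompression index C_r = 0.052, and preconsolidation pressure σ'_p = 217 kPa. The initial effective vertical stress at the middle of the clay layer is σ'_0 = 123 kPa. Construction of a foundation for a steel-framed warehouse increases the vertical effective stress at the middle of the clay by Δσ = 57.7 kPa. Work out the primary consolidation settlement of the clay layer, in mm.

Final effective stress: σ'_f = 123 + 57.7 = 180.7 kPa.
σ'_f = 180.7 ≤ σ'_p = 217 kPa, so the clay remains overconsolidated and only the recompression index applies:
S_c = C_r·H/(1+e₀)·log₁₀(σ'_f/σ'_0) = 0.052×5.6/2.28×log₁₀(180.7/123)
    = 0.12772 × 0.16705 = 0.02134 m

S_c ≈ 21.3 mm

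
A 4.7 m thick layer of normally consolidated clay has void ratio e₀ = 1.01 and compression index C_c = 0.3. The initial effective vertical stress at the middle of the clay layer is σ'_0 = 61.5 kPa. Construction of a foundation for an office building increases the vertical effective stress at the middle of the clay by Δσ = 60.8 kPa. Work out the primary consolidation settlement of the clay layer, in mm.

Final effective stress: σ'_f = σ'_0 + Δσ = 61.5 + 60.8 = 122.3 kPa.
Normally consolidated clay, so the full stress increment lies on the virgin compression line:
S_c = C_c·H/(1+e₀)·log₁₀(σ'_f/σ'_0) = 0.3×4.7/(1+1.01)×log₁₀(122.3/61.5)
    = 0.70149 × 0.29855 = 0.2094 m

S_c ≈ 209 mm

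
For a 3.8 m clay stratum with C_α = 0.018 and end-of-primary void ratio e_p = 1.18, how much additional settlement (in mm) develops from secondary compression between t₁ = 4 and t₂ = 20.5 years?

S_s ≈ 22.3 mm

Secondary compression: S_s = C_α·H/(1+e_p)·log₁₀(t₂/t₁)
S_s = 0.018×3.8/(1+1.18)×log₁₀(20.5/4)
    = 0.03138 × 0.7097 = 0.02227 m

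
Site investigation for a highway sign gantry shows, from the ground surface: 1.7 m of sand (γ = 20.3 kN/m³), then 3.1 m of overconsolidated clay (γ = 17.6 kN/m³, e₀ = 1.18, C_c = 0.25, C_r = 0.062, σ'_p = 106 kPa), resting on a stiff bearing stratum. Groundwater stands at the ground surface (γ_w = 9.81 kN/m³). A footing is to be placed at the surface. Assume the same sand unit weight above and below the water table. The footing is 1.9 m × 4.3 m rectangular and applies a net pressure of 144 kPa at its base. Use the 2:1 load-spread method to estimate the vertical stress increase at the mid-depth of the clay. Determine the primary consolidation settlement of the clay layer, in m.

Mid-depth of clay below the ground surface: z = 1.7 + 3.1/2 = 3.25 m.
Total vertical stress at mid-clay: σ_v = 20.3×1.7 + 17.6×1.55 = 61.79 kPa.
Pore pressure: u = 9.81×(3.25 − 0) = 31.883 kPa.
Initial effective stress: σ'_0 = σ_v − u = 61.79 − 31.883 = 29.907 kPa.
Stress increase at mid-clay by the 2:1 spreading method:
Δσ = qBL/((B+z)(L+z)) = 144×1.9×4.3/((1.9+3.25)(4.3+3.25)) = 30.257 kPa
Final effective stress: σ'_f = 29.907 + 30.257 = 60.164 kPa.
σ'_f = 60.164 ≤ σ'_p = 106 kPa, so the clay remains overconsolidated and only the recompression index applies:
S_c = C_r·H/(1+e₀)·log₁₀(σ'_f/σ'_0) = 0.062×3.1/2.18×log₁₀(60.164/29.907)
    = 0.088164 × 0.30356 = 0.02676 m

S_c ≈ 0.0268 m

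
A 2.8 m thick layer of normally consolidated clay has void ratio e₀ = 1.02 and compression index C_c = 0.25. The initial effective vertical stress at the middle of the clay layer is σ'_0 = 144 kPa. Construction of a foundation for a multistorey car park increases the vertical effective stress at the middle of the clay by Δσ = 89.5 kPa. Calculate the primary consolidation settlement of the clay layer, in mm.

Final effective stress: σ'_f = σ'_0 + Δσ = 144 + 89.5 = 233.5 kPa.
Normally consolidated clay, so the full stress increment lies on the virgin compression line:
S_c = C_c·H/(1+e₀)·log₁₀(σ'_f/σ'_0) = 0.25×2.8/(1+1.02)×log₁₀(233.5/144)
    = 0.34653 × 0.20992 = 0.07274 m

S_c ≈ 72.7 mm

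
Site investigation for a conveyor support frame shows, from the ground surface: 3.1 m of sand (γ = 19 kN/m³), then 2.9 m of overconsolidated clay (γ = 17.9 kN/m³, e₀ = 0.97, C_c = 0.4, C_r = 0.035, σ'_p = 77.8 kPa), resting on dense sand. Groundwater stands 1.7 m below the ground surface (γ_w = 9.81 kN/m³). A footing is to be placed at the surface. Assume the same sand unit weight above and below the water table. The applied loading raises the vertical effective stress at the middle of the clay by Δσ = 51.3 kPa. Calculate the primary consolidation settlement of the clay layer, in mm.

Mid-depth of clay below the ground surface: z = 3.1 + 2.9/2 = 4.55 m.
Total vertical stress at mid-clay: σ_v = 19×3.1 + 17.9×1.45 = 84.855 kPa.
Pore pressure: u = 9.81×(4.55 − 1.7) = 27.959 kPa.
Initial effective stress: σ'_0 = σ_v − u = 84.855 − 27.959 = 56.896 kPa.
Final effective stress: σ'_f = 56.896 + 51.3 = 108.2 kPa.
σ'_f = 108.2 > σ'_p = 77.8 kPa, so the stress path crosses the preconsolidation pressure — recompression up to σ'_p, then virgin compression beyond:
S_c = H/(1+e₀)·[C_r·log₁₀(σ'_p/σ'_0) + C_c·log₁₀(σ'_f/σ'_p)]
    = 2.9/1.97 × [0.035×log₁₀(77.8/56.896) + 0.4×log₁₀(108.2/77.8)]
    = 1.4721 × [0.0047564 + 0.057299] = 0.09135 m

S_c ≈ 91.4 mm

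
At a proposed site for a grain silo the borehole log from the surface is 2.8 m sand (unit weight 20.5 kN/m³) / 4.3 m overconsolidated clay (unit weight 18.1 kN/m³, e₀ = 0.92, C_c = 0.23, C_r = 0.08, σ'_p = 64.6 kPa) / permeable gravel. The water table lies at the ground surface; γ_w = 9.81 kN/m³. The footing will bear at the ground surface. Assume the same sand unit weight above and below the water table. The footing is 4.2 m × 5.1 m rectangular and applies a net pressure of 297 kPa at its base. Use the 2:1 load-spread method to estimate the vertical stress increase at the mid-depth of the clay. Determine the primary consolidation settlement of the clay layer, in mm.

Mid-depth of clay below the ground surface: z = 2.8 + 4.3/2 = 4.95 m.
Total vertical stress at mid-clay: σ_v = 20.5×2.8 + 18.1×2.15 = 96.315 kPa.
Pore pressure: u = 9.81×(4.95 − 0) = 48.56 kPa.
Initial effective stress: σ'_0 = σ_v − u = 96.315 − 48.56 = 47.755 kPa.
Stress increase at mid-clay by the 2:1 spreading method:
Δσ = qBL/((B+z)(L+z)) = 297×4.2×5.1/((4.2+4.95)(5.1+4.95)) = 69.181 kPa
Final effective stress: σ'_f = 47.755 + 69.181 = 116.94 kPa.
σ'_f = 116.94 > σ'_p = 64.6 kPa, so the stress path crosses the preconsolidation pressure — recompression up to σ'_p, then virgin compression beyond:
S_c = H/(1+e₀)·[C_r·log₁₀(σ'_p/σ'_0) + C_c·log₁₀(σ'_f/σ'_p)]
    = 4.3/1.92 × [0.08×log₁₀(64.6/47.755) + 0.23×log₁₀(116.94/64.6)]
    = 2.2396 × [0.010497 + 0.059278] = 0.1563 m

S_c ≈ 156 mm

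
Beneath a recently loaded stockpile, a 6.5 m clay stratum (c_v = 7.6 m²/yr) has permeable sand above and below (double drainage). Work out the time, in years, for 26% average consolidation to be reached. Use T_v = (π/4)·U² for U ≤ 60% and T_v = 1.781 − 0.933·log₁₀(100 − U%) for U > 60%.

Drainage path length: H_d = H/2 = 3.25 m (double drainage).
U ≤ 60%: T_v = (π/4)·U² = (π/4)×0.26² = 0.053093.
t = T_v·H_d²/c_v = 0.053093×3.25²/7.6 = 0.07379 years.

t ≈ 0.0738 years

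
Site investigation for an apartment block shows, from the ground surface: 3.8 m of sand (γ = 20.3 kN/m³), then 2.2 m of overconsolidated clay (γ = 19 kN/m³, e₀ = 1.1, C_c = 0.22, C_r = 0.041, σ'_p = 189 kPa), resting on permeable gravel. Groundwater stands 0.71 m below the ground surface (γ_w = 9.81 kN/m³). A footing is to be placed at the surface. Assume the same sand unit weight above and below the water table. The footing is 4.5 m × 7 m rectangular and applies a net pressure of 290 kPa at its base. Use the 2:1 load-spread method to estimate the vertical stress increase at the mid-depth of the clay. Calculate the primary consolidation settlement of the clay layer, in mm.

Mid-depth of clay below the ground surface: z = 3.8 + 2.2/2 = 4.9 m.
Total vertical stress at mid-clay: σ_v = 20.3×3.8 + 19×1.1 = 98.04 kPa.
Pore pressure: u = 9.81×(4.9 − 0.71) = 41.104 kPa.
Initial effective stress: σ'_0 = σ_v − u = 98.04 − 41.104 = 56.936 kPa.
Stress increase at mid-clay by the 2:1 spreading method:
Δσ = qBL/((B+z)(L+z)) = 290×4.5×7/((4.5+4.9)(7+4.9)) = 81.665 kPa
Final effective stress: σ'_f = 56.936 + 81.665 = 138.6 kPa.
σ'_f = 138.6 ≤ σ'_p = 189 kPa, so the clay remains overconsolidated and only the recompression index applies:
S_c = C_r·H/(1+e₀)·log₁₀(σ'_f/σ'_0) = 0.041×2.2/2.1×log₁₀(138.6/56.936)
    = 0.042952 × 0.38638 = 0.0166 m

S_c ≈ 16.6 mm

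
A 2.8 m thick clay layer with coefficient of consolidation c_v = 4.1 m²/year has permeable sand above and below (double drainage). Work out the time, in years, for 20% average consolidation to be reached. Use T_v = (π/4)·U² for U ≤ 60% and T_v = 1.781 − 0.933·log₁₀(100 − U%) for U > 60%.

t ≈ 0.015 years

Drainage path length: H_d = H/2 = 1.4 m (double drainage).
U ≤ 60%: T_v = (π/4)·U² = (π/4)×0.2² = 0.031416.
t = T_v·H_d²/c_v = 0.031416×1.4²/4.1 = 0.01502 years.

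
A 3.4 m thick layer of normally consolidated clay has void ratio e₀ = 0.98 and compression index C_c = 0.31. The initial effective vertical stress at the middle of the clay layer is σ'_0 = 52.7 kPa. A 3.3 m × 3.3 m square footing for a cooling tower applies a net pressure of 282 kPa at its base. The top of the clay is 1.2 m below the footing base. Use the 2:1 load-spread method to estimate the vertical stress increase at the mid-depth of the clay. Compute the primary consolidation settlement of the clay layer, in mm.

S_c ≈ 213 mm

Mid-depth of clay below the footing base: z = 1.2 + 3.4/2 = 2.9 m.
Stress increase at mid-clay by the 2:1 spreading method:
Δσ = qBL/((B+z)(L+z)) = 282×3.3×3.3/((3.3+2.9)(3.3+2.9)) = 79.89 kPa
Final effective stress: σ'_f = σ'_0 + Δσ = 52.7 + 79.89 = 132.59 kPa.
Normally consolidated clay, so the full stress increment lies on the virgin compression line:
S_c = C_c·H/(1+e₀)·log₁₀(σ'_f/σ'_0) = 0.31×3.4/(1+0.98)×log₁₀(132.59/52.7)
    = 0.53232 × 0.4007 = 0.2133 m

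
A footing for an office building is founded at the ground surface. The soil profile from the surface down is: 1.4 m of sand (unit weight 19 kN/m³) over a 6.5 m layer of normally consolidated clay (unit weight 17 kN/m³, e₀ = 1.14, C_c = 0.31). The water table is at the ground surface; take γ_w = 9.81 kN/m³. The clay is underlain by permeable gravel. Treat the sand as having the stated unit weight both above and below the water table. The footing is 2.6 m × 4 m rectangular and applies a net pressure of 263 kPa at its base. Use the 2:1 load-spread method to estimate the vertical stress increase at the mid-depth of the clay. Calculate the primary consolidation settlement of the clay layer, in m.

S_c ≈ 0.323 m

Mid-depth of clay below the ground surface: z = 1.4 + 6.5/2 = 4.65 m.
Total vertical stress at mid-clay: σ_v = 19×1.4 + 17×3.25 = 81.85 kPa.
Pore pressure: u = 9.81×(4.65 − 0) = 45.617 kPa.
Initial effective stress: σ'_0 = σ_v − u = 81.85 − 45.617 = 36.233 kPa.
Stress increase at mid-clay by the 2:1 spreading method:
Δσ = qBL/((B+z)(L+z)) = 263×2.6×4/((2.6+4.65)(4+4.65)) = 43.615 kPa
Final effective stress: σ'_f = σ'_0 + Δσ = 36.233 + 43.615 = 79.848 kPa.
Normally consolidated clay, so the full stress increment lies on the virgin compression line:
S_c = C_c·H/(1+e₀)·log₁₀(σ'_f/σ'_0) = 0.31×6.5/(1+1.14)×log₁₀(79.848/36.233)
    = 0.94159 × 0.34316 = 0.3231 m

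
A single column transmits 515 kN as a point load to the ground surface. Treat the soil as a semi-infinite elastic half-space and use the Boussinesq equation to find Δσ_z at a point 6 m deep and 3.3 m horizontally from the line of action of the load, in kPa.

Δσ_z ≈ 3.53 kPa

Boussinesq vertical stress below a point load on an elastic half-space:
Δσ_z = 3P/(2πz²) · [1 + (r/z)²]^(−5/2)
r/z = 3.3/6 = 0.55; [1+(r/z)²]^(−5/2) = 0.51648.
Δσ_z = 3×515/(2π×6²) × 0.51648 = 6.8304 × 0.51648 = 3.528 kPa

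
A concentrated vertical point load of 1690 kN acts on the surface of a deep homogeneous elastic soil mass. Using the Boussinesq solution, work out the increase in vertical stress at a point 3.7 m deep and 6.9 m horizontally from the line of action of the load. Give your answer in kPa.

Boussinesq vertical stress below a point load on an elastic half-space:
Δσ_z = 3P/(2πz²) · [1 + (r/z)²]^(−5/2)
r/z = 6.9/3.7 = 1.8649; [1+(r/z)²]^(−5/2) = 0.02357.
Δσ_z = 3×1690/(2π×3.7²) × 0.02357 = 58.942 × 0.02357 = 1.389 kPa

Δσ_z ≈ 1.39 kPa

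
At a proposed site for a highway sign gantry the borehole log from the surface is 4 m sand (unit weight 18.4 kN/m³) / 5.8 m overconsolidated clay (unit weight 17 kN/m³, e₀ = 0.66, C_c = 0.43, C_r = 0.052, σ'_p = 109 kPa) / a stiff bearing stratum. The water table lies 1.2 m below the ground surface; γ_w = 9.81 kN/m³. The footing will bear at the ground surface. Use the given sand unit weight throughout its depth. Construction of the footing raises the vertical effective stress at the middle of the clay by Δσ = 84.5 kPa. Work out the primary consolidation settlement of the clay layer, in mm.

Mid-depth of clay below the ground surface: z = 4 + 5.8/2 = 6.9 m.
Total vertical stress at mid-clay: σ_v = 18.4×4 + 17×2.9 = 122.9 kPa.
Pore pressure: u = 9.81×(6.9 − 1.2) = 55.917 kPa.
Initial effective stress: σ'_0 = σ_v − u = 122.9 − 55.917 = 66.983 kPa.
Final effective stress: σ'_f = 66.983 + 84.5 = 151.48 kPa.
σ'_f = 151.48 > σ'_p = 109 kPa, so the stress path crosses the preconsolidation pressure — recompression up to σ'_p, then virgin compression beyond:
S_c = H/(1+e₀)·[C_r·log₁₀(σ'_p/σ'_0) + C_c·log₁₀(σ'_f/σ'_p)]
    = 5.8/1.66 × [0.052×log₁₀(109/66.983) + 0.43×log₁₀(151.48/109)]
    = 3.494 × [0.010996 + 0.061459] = 0.2532 m

S_c ≈ 253 mm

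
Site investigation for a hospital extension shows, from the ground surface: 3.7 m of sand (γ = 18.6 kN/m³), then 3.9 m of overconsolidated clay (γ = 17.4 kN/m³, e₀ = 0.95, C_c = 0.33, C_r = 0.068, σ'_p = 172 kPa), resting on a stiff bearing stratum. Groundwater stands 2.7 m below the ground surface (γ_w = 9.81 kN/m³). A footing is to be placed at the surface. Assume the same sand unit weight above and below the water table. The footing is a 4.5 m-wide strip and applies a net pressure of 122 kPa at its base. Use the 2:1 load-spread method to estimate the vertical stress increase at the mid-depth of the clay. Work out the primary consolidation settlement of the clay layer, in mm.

S_c ≈ 32.5 mm

Mid-depth of clay below the ground surface: z = 3.7 + 3.9/2 = 5.65 m.
Total vertical stress at mid-clay: σ_v = 18.6×3.7 + 17.4×1.95 = 102.75 kPa.
Pore pressure: u = 9.81×(5.65 − 2.7) = 28.94 kPa.
Initial effective stress: σ'_0 = σ_v − u = 102.75 − 28.94 = 73.81 kPa.
Stress increase at mid-clay by the 2:1 spreading method:
Δσ = qB/(B+z) = 122×4.5/(4.5+5.65) = 54.089 kPa
Final effective stress: σ'_f = 73.81 + 54.089 = 127.9 kPa.
σ'_f = 127.9 ≤ σ'_p = 172 kPa, so the clay remains overconsolidated and only the recompression index applies:
S_c = C_r·H/(1+e₀)·log₁₀(σ'_f/σ'_0) = 0.068×3.9/1.95×log₁₀(127.9/73.81)
    = 0.136 × 0.23876 = 0.03247 m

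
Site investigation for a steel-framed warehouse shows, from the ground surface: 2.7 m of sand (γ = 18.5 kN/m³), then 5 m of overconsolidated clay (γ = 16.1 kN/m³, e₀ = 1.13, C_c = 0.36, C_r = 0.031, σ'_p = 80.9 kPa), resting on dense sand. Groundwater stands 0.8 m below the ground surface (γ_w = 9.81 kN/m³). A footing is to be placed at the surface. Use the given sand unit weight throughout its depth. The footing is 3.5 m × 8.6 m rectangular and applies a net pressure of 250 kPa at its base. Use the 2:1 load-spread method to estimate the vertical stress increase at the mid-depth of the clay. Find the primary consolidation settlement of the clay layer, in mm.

Mid-depth of clay below the ground surface: z = 2.7 + 5/2 = 5.2 m.
Total vertical stress at mid-clay: σ_v = 18.5×2.7 + 16.1×2.5 = 90.2 kPa.
Pore pressure: u = 9.81×(5.2 − 0.8) = 43.164 kPa.
Initial effective stress: σ'_0 = σ_v − u = 90.2 − 43.164 = 47.036 kPa.
Stress increase at mid-clay by the 2:1 spreading method:
Δσ = qBL/((B+z)(L+z)) = 250×3.5×8.6/((3.5+5.2)(8.6+5.2)) = 62.677 kPa
Final effective stress: σ'_f = 47.036 + 62.677 = 109.71 kPa.
σ'_f = 109.71 > σ'_p = 80.9 kPa, so the stress path crosses the preconsolidation pressure — recompression up to σ'_p, then virgin compression beyond:
S_c = H/(1+e₀)·[C_r·log₁₀(σ'_p/σ'_0) + C_c·log₁₀(σ'_f/σ'_p)]
    = 5/2.13 × [0.031×log₁₀(80.9/47.036) + 0.36×log₁₀(109.71/80.9)]
    = 2.3474 × [0.0073011 + 0.047627] = 0.1289 m

S_c ≈ 129 mm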